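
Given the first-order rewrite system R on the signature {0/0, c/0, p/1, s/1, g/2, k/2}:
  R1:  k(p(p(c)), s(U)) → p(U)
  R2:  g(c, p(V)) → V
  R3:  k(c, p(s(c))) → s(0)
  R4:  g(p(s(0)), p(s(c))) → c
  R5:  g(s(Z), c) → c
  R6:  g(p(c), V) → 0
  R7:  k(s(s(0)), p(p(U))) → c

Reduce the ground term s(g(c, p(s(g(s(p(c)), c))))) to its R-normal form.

1. s(g(c, p(s(g(s(p(c)), c)))))  →  s(s(g(s(p(c)), c)))   [R2 at 1]
2. s(s(g(s(p(c)), c)))  →  s(s(c))   [R5 at 1.1]

s(s(c))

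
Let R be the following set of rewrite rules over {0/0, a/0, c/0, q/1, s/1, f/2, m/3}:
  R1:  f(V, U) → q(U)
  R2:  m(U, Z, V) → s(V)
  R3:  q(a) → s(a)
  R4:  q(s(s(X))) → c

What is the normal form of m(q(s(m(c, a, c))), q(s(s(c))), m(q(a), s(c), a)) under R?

s(s(a))

1. m(q(s(m(c, a, c))), q(s(s(c))), m(q(a), s(c), a))  →  s(m(q(a), s(c), a))   [R2 at ε]
2. s(m(q(a), s(c), a))  →  s(s(a))   [R2 at 1]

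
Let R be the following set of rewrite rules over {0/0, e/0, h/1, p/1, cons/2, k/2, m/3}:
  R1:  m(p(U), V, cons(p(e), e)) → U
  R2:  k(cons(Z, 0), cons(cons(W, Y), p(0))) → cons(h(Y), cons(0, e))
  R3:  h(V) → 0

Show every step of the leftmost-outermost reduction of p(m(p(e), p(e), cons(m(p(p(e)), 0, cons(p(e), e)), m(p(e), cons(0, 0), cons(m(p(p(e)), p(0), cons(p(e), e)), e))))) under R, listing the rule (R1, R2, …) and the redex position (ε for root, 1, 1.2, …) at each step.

1. p(m(p(e), p(e), cons(m(p(p(e)), 0, cons(p(e), e)), m(p(e), cons(0, 0), cons(m(p(p(e)), p(0), cons(p(e), e)), e)))))  →  p(m(p(e), p(e), cons(p(e), m(p(e), cons(0, 0), cons(m(p(p(e)), p(0), cons(p(e), e)), e)))))   [R1 at 1.3.1]
2. p(m(p(e), p(e), cons(p(e), m(p(e), cons(0, 0), cons(m(p(p(e)), p(0), cons(p(e), e)), e)))))  →  p(m(p(e), p(e), cons(p(e), m(p(e), cons(0, 0), cons(p(e), e)))))   [R1 at 1.3.2.3.1]
3. p(m(p(e), p(e), cons(p(e), m(p(e), cons(0, 0), cons(p(e), e)))))  →  p(m(p(e), p(e), cons(p(e), e)))   [R1 at 1.3.2]
4. p(m(p(e), p(e), cons(p(e), e)))  →  p(e)   [R1 at 1]

p(e)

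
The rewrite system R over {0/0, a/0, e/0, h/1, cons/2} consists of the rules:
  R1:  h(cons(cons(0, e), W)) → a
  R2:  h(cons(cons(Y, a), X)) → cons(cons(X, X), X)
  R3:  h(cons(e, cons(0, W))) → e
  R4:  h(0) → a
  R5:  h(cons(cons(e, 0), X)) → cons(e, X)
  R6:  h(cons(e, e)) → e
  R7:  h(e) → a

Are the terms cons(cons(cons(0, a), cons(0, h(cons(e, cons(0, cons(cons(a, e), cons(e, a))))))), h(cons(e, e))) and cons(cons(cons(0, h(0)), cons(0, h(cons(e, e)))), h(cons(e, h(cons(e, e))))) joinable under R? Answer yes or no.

Reduce t₁ = cons(cons(cons(0, a), cons(0, h(cons(e, cons(0, cons(cons(a, e), cons(e, a))))))), h(cons(e, e))):
1. cons(cons(cons(0, a), cons(0, h(cons(e, cons(0, cons(cons(a, e), cons(e, a))))))), h(cons(e, e)))  →  cons(cons(cons(0, a), cons(0, e)), h(cons(e, e)))   [R3 at 1.2.2]
2. cons(cons(cons(0, a), cons(0, e)), h(cons(e, e)))  →  cons(cons(cons(0, a), cons(0, e)), e)   [R6 at 2]

Reduce t₂ = cons(cons(cons(0, h(0)), cons(0, h(cons(e, e)))), h(cons(e, h(cons(e, e))))):
1. cons(cons(cons(0, h(0)), cons(0, h(cons(e, e)))), h(cons(e, h(cons(e, e)))))  →  cons(cons(cons(0, a), cons(0, h(cons(e, e)))), h(cons(e, h(cons(e, e)))))   [R4 at 1.1.2]
2. cons(cons(cons(0, a), cons(0, h(cons(e, e)))), h(cons(e, h(cons(e, e)))))  →  cons(cons(cons(0, a), cons(0, e)), h(cons(e, h(cons(e, e)))))   [R6 at 1.2.2]
3. cons(cons(cons(0, a), cons(0, e)), h(cons(e, h(cons(e, e)))))  →  cons(cons(cons(0, a), cons(0, e)), h(cons(e, e)))   [R6 at 2.1.2]
4. cons(cons(cons(0, a), cons(0, e)), h(cons(e, e)))  →  cons(cons(cons(0, a), cons(0, e)), e)   [R6 at 2]

yes — NF(t₁) = cons(cons(cons(0, a), cons(0, e)), e), NF(t₂) = cons(cons(cons(0, a), cons(0, e)), e)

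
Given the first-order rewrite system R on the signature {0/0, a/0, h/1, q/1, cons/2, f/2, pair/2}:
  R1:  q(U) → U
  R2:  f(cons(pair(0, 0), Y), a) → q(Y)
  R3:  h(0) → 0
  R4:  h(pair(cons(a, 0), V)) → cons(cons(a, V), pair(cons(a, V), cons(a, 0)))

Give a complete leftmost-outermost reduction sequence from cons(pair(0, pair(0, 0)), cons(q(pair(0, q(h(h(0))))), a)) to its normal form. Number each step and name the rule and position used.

1. cons(pair(0, pair(0, 0)), cons(q(pair(0, q(h(h(0))))), a))  →  cons(pair(0, pair(0, 0)), cons(pair(0, q(h(h(0)))), a))   [R1 at 2.1]
2. cons(pair(0, pair(0, 0)), cons(pair(0, q(h(h(0)))), a))  →  cons(pair(0, pair(0, 0)), cons(pair(0, h(h(0))), a))   [R1 at 2.1.2]
3. cons(pair(0, pair(0, 0)), cons(pair(0, h(h(0))), a))  →  cons(pair(0, pair(0, 0)), cons(pair(0, h(0)), a))   [R3 at 2.1.2.1]
4. cons(pair(0, pair(0, 0)), cons(pair(0, h(0)), a))  →  cons(pair(0, pair(0, 0)), cons(pair(0, 0), a))   [R3 at 2.1.2]

cons(pair(0, pair(0, 0)), cons(pair(0, 0), a))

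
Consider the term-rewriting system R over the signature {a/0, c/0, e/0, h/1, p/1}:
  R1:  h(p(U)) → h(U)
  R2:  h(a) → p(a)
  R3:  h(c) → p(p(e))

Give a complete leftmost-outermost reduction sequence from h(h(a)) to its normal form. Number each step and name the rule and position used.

p(a)

1. h(h(a))  →  h(p(a))   [R2 at 1]
2. h(p(a))  →  h(a)   [R1 at ε]
3. h(a)  →  p(a)   [R2 at ε]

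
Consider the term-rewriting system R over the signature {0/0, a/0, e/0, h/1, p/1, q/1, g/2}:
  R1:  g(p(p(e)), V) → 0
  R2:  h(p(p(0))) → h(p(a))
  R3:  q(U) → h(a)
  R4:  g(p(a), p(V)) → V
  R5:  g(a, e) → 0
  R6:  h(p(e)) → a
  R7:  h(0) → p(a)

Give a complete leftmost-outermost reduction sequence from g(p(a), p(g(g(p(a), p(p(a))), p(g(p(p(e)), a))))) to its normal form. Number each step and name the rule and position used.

0

1. g(p(a), p(g(g(p(a), p(p(a))), p(g(p(p(e)), a)))))  →  g(g(p(a), p(p(a))), p(g(p(p(e)), a)))   [R4 at ε]
2. g(g(p(a), p(p(a))), p(g(p(p(e)), a)))  →  g(p(a), p(g(p(p(e)), a)))   [R4 at 1]
3. g(p(a), p(g(p(p(e)), a)))  →  g(p(p(e)), a)   [R4 at ε]
4. g(p(p(e)), a)  →  0   [R1 at ε]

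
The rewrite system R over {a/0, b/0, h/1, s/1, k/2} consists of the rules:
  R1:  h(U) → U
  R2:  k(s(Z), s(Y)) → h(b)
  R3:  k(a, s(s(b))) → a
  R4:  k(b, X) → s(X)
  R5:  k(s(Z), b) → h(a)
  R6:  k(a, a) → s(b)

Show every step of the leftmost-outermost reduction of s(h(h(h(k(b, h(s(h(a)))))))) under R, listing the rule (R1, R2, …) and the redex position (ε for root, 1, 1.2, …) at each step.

s(s(s(a)))

1. s(h(h(h(k(b, h(s(h(a))))))))  →  s(h(h(k(b, h(s(h(a)))))))   [R1 at 1]
2. s(h(h(k(b, h(s(h(a)))))))  →  s(h(k(b, h(s(h(a))))))   [R1 at 1]
3. s(h(k(b, h(s(h(a))))))  →  s(k(b, h(s(h(a)))))   [R1 at 1]
4. s(k(b, h(s(h(a)))))  →  s(s(h(s(h(a)))))   [R4 at 1]
5. s(s(h(s(h(a)))))  →  s(s(s(h(a))))   [R1 at 1.1]
6. s(s(s(h(a))))  →  s(s(s(a)))   [R1 at 1.1.1]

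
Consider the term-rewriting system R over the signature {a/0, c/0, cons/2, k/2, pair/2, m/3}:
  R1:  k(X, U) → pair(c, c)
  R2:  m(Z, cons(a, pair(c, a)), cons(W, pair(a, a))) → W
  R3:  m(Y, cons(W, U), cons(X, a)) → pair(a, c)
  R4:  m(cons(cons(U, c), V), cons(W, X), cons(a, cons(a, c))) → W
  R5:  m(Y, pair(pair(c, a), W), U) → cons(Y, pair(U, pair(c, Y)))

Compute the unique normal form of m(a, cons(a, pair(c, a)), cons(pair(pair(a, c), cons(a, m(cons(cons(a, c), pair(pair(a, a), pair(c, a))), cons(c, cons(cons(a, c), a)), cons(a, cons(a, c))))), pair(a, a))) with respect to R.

1. m(a, cons(a, pair(c, a)), cons(pair(pair(a, c), cons(a, m(cons(cons(a, c), pair(pair(a, a), pair(c, a))), cons(c, cons(cons(a, c), a)), cons(a, cons(a, c))))), pair(a, a)))  →  pair(pair(a, c), cons(a, m(cons(cons(a, c), pair(pair(a, a), pair(c, a))), cons(c, cons(cons(a, c), a)), cons(a, cons(a, c)))))   [R2 at ε]
2. pair(pair(a, c), cons(a, m(cons(cons(a, c), pair(pair(a, a), pair(c, a))), cons(c, cons(cons(a, c), a)), cons(a, cons(a, c)))))  →  pair(pair(a, c), cons(a, c))   [R4 at 2.2]

pair(pair(a, c), cons(a, c))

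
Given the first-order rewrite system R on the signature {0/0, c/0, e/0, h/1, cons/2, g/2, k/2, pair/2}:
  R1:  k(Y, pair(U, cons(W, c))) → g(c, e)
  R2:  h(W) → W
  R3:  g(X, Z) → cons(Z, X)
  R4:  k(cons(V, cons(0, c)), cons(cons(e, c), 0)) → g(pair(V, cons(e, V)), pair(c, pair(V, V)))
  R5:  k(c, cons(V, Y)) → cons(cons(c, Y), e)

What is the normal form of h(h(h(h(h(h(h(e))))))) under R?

1. h(h(h(h(h(h(h(e)))))))  →  h(h(h(h(h(h(e))))))   [R2 at ε]
2. h(h(h(h(h(h(e))))))  →  h(h(h(h(h(e)))))   [R2 at ε]
3. h(h(h(h(h(e)))))  →  h(h(h(h(e))))   [R2 at ε]
4. h(h(h(h(e))))  →  h(h(h(e)))   [R2 at ε]
5. h(h(h(e)))  →  h(h(e))   [R2 at ε]
6. h(h(e))  →  h(e)   [R2 at ε]
7. h(e)  →  e   [R2 at ε]

e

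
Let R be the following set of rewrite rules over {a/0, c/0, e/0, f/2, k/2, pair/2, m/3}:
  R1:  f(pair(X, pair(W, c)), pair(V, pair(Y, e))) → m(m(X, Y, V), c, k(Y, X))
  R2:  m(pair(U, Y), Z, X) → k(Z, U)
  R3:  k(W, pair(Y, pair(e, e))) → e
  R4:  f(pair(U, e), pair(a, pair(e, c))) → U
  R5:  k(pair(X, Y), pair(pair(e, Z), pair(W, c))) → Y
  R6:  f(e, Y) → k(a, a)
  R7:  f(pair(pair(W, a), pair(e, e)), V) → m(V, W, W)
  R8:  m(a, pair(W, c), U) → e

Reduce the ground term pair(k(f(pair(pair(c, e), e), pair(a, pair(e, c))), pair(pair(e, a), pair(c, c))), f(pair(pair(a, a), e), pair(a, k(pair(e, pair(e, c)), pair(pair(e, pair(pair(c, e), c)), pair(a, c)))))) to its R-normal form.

1. pair(k(f(pair(pair(c, e), e), pair(a, pair(e, c))), pair(pair(e, a), pair(c, c))), f(pair(pair(a, a), e), pair(a, k(pair(e, pair(e, c)), pair(pair(e, pair(pair(c, e), c)), pair(a, c))))))  →  pair(k(pair(c, e), pair(pair(e, a), pair(c, c))), f(pair(pair(a, a), e), pair(a, k(pair(e, pair(e, c)), pair(pair(e, pair(pair(c, e), c)), pair(a, c))))))   [R4 at 1.1]
2. pair(k(pair(c, e), pair(pair(e, a), pair(c, c))), f(pair(pair(a, a), e), pair(a, k(pair(e, pair(e, c)), pair(pair(e, pair(pair(c, e), c)), pair(a, c))))))  →  pair(e, f(pair(pair(a, a), e), pair(a, k(pair(e, pair(e, c)), pair(pair(e, pair(pair(c, e), c)), pair(a, c))))))   [R5 at 1]
3. pair(e, f(pair(pair(a, a), e), pair(a, k(pair(e, pair(e, c)), pair(pair(e, pair(pair(c, e), c)), pair(a, c))))))  →  pair(e, f(pair(pair(a, a), e), pair(a, pair(e, c))))   [R5 at 2.2.2]
4. pair(e, f(pair(pair(a, a), e), pair(a, pair(e, c))))  →  pair(e, pair(a, a))   [R4 at 2]

pair(e, pair(a, a))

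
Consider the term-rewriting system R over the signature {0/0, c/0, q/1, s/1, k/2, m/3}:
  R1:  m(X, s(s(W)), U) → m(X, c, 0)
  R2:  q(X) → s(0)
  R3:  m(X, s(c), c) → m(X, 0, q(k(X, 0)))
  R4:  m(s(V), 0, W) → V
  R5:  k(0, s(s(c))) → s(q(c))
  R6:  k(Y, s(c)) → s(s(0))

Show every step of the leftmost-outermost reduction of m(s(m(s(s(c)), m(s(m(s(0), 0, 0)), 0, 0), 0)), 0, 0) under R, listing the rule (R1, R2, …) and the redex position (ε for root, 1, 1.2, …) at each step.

s(c)

1. m(s(m(s(s(c)), m(s(m(s(0), 0, 0)), 0, 0), 0)), 0, 0)  →  m(s(s(c)), m(s(m(s(0), 0, 0)), 0, 0), 0)   [R4 at ε]
2. m(s(s(c)), m(s(m(s(0), 0, 0)), 0, 0), 0)  →  m(s(s(c)), m(s(0), 0, 0), 0)   [R4 at 2]
3. m(s(s(c)), m(s(0), 0, 0), 0)  →  m(s(s(c)), 0, 0)   [R4 at 2]
4. m(s(s(c)), 0, 0)  →  s(c)   [R4 at ε]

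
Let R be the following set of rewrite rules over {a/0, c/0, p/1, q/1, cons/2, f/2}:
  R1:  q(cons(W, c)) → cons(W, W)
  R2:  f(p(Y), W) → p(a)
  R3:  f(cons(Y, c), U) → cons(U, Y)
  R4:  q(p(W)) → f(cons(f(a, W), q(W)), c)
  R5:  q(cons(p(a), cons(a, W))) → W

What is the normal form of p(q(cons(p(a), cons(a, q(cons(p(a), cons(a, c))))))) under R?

p(c)

1. p(q(cons(p(a), cons(a, q(cons(p(a), cons(a, c)))))))  →  p(q(cons(p(a), cons(a, c))))   [R5 at 1]
2. p(q(cons(p(a), cons(a, c))))  →  p(c)   [R5 at 1]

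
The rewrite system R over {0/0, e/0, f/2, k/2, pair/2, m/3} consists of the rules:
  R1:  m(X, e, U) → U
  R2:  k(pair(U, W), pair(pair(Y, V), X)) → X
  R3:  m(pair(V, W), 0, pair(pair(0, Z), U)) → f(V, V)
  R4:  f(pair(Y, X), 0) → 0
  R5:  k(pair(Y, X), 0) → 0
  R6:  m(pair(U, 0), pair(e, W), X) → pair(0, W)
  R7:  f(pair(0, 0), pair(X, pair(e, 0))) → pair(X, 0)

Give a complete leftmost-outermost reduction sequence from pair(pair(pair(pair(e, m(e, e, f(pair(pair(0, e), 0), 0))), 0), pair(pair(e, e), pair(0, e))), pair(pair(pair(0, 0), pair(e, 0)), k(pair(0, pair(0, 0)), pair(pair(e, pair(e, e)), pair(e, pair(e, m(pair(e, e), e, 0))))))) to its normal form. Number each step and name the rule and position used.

pair(pair(pair(pair(e, 0), 0), pair(pair(e, e), pair(0, e))), pair(pair(pair(0, 0), pair(e, 0)), pair(e, pair(e, 0))))

1. pair(pair(pair(pair(e, m(e, e, f(pair(pair(0, e), 0), 0))), 0), pair(pair(e, e), pair(0, e))), pair(pair(pair(0, 0), pair(e, 0)), k(pair(0, pair(0, 0)), pair(pair(e, pair(e, e)), pair(e, pair(e, m(pair(e, e), e, 0)))))))  →  pair(pair(pair(pair(e, f(pair(pair(0, e), 0), 0)), 0), pair(pair(e, e), pair(0, e))), pair(pair(pair(0, 0), pair(e, 0)), k(pair(0, pair(0, 0)), pair(pair(e, pair(e, e)), pair(e, pair(e, m(pair(e, e), e, 0)))))))   [R1 at 1.1.1.2]
2. pair(pair(pair(pair(e, f(pair(pair(0, e), 0), 0)), 0), pair(pair(e, e), pair(0, e))), pair(pair(pair(0, 0), pair(e, 0)), k(pair(0, pair(0, 0)), pair(pair(e, pair(e, e)), pair(e, pair(e, m(pair(e, e), e, 0)))))))  →  pair(pair(pair(pair(e, 0), 0), pair(pair(e, e), pair(0, e))), pair(pair(pair(0, 0), pair(e, 0)), k(pair(0, pair(0, 0)), pair(pair(e, pair(e, e)), pair(e, pair(e, m(pair(e, e), e, 0)))))))   [R4 at 1.1.1.2]
3. pair(pair(pair(pair(e, 0), 0), pair(pair(e, e), pair(0, e))), pair(pair(pair(0, 0), pair(e, 0)), k(pair(0, pair(0, 0)), pair(pair(e, pair(e, e)), pair(e, pair(e, m(pair(e, e), e, 0)))))))  →  pair(pair(pair(pair(e, 0), 0), pair(pair(e, e), pair(0, e))), pair(pair(pair(0, 0), pair(e, 0)), pair(e, pair(e, m(pair(e, e), e, 0)))))   [R2 at 2.2]
4. pair(pair(pair(pair(e, 0), 0), pair(pair(e, e), pair(0, e))), pair(pair(pair(0, 0), pair(e, 0)), pair(e, pair(e, m(pair(e, e), e, 0)))))  →  pair(pair(pair(pair(e, 0), 0), pair(pair(e, e), pair(0, e))), pair(pair(pair(0, 0), pair(e, 0)), pair(e, pair(e, 0))))   [R1 at 2.2.2.2]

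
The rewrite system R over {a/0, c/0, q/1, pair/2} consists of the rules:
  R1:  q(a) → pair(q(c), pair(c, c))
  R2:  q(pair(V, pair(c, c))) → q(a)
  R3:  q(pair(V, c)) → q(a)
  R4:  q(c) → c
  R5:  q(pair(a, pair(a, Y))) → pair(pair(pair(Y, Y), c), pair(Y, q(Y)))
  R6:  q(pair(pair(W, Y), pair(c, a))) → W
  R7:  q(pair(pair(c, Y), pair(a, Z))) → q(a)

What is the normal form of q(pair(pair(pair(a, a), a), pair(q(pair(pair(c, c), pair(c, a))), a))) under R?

pair(a, a)

1. q(pair(pair(pair(a, a), a), pair(q(pair(pair(c, c), pair(c, a))), a)))  →  q(pair(pair(pair(a, a), a), pair(c, a)))   [R6 at 1.2.1]
2. q(pair(pair(pair(a, a), a), pair(c, a)))  →  pair(a, a)   [R6 at ε]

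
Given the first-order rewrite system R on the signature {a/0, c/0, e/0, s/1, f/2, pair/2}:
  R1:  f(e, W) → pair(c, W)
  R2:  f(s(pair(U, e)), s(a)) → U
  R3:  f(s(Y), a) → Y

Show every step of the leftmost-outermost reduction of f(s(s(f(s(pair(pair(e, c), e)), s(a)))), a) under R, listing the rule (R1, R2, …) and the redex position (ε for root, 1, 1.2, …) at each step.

s(pair(e, c))

1. f(s(s(f(s(pair(pair(e, c), e)), s(a)))), a)  →  s(f(s(pair(pair(e, c), e)), s(a)))   [R3 at ε]
2. s(f(s(pair(pair(e, c), e)), s(a)))  →  s(pair(e, c))   [R2 at 1]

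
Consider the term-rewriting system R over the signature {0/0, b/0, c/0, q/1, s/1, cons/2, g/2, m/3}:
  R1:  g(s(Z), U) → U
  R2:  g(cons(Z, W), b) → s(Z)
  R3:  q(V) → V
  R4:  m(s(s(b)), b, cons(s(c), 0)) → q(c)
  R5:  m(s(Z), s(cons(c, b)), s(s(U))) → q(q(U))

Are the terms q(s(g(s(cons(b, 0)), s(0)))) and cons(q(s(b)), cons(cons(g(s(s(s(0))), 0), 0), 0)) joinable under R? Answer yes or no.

Reduce t₁ = q(s(g(s(cons(b, 0)), s(0)))):
1. q(s(g(s(cons(b, 0)), s(0))))  →  s(g(s(cons(b, 0)), s(0)))   [R3 at ε]
2. s(g(s(cons(b, 0)), s(0)))  →  s(s(0))   [R1 at 1]

Reduce t₂ = cons(q(s(b)), cons(cons(g(s(s(s(0))), 0), 0), 0)):
1. cons(q(s(b)), cons(cons(g(s(s(s(0))), 0), 0), 0))  →  cons(s(b), cons(cons(g(s(s(s(0))), 0), 0), 0))   [R3 at 1]
2. cons(s(b), cons(cons(g(s(s(s(0))), 0), 0), 0))  →  cons(s(b), cons(cons(0, 0), 0))   [R1 at 2.1.1]

no — NF(t₁) = s(s(0)), NF(t₂) = cons(s(b), cons(cons(0, 0), 0))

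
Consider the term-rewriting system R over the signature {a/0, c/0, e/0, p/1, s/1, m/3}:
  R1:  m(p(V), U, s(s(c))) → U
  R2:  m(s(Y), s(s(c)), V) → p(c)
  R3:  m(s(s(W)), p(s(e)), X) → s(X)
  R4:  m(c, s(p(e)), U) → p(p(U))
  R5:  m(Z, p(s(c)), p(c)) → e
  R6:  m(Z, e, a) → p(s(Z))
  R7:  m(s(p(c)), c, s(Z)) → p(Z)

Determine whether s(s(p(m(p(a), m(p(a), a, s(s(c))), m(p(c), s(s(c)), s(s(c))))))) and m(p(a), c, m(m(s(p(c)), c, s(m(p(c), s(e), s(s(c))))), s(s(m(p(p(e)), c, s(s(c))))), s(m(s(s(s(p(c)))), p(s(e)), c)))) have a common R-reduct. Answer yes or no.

no — NF(t₁) = s(s(p(a))), NF(t₂) = c

Reduce t₁ = s(s(p(m(p(a), m(p(a), a, s(s(c))), m(p(c), s(s(c)), s(s(c))))))):
1. s(s(p(m(p(a), m(p(a), a, s(s(c))), m(p(c), s(s(c)), s(s(c)))))))  →  s(s(p(m(p(a), a, m(p(c), s(s(c)), s(s(c)))))))   [R1 at 1.1.1.2]
2. s(s(p(m(p(a), a, m(p(c), s(s(c)), s(s(c)))))))  →  s(s(p(m(p(a), a, s(s(c))))))   [R1 at 1.1.1.3]
3. s(s(p(m(p(a), a, s(s(c))))))  →  s(s(p(a)))   [R1 at 1.1.1]

Reduce t₂ = m(p(a), c, m(m(s(p(c)), c, s(m(p(c), s(e), s(s(c))))), s(s(m(p(p(e)), c, s(s(c))))), s(m(s(s(s(p(c)))), p(s(e)), c)))):
1. m(p(a), c, m(m(s(p(c)), c, s(m(p(c), s(e), s(s(c))))), s(s(m(p(p(e)), c, s(s(c))))), s(m(s(s(s(p(c)))), p(s(e)), c))))  →  m(p(a), c, m(p(m(p(c), s(e), s(s(c)))), s(s(m(p(p(e)), c, s(s(c))))), s(m(s(s(s(p(c)))), p(s(e)), c))))   [R7 at 3.1]
2. m(p(a), c, m(p(m(p(c), s(e), s(s(c)))), s(s(m(p(p(e)), c, s(s(c))))), s(m(s(s(s(p(c)))), p(s(e)), c))))  →  m(p(a), c, m(p(s(e)), s(s(m(p(p(e)), c, s(s(c))))), s(m(s(s(s(p(c)))), p(s(e)), c))))   [R1 at 3.1.1]
3. m(p(a), c, m(p(s(e)), s(s(m(p(p(e)), c, s(s(c))))), s(m(s(s(s(p(c)))), p(s(e)), c))))  →  m(p(a), c, m(p(s(e)), s(s(c)), s(m(s(s(s(p(c)))), p(s(e)), c))))   [R1 at 3.2.1.1]
4. m(p(a), c, m(p(s(e)), s(s(c)), s(m(s(s(s(p(c)))), p(s(e)), c))))  →  m(p(a), c, m(p(s(e)), s(s(c)), s(s(c))))   [R3 at 3.3.1]
5. m(p(a), c, m(p(s(e)), s(s(c)), s(s(c))))  →  m(p(a), c, s(s(c)))   [R1 at 3]
6. m(p(a), c, s(s(c)))  →  c   [R1 at ε]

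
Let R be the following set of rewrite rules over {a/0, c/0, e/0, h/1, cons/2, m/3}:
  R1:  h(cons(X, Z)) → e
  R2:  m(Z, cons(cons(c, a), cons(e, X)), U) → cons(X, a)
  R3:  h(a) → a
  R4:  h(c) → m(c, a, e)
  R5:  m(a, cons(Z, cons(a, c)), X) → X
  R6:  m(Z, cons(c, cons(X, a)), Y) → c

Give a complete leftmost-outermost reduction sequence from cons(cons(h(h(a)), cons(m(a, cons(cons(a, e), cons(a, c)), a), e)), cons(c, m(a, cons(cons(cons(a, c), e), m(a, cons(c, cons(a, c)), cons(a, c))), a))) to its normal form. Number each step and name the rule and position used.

1. cons(cons(h(h(a)), cons(m(a, cons(cons(a, e), cons(a, c)), a), e)), cons(c, m(a, cons(cons(cons(a, c), e), m(a, cons(c, cons(a, c)), cons(a, c))), a)))  →  cons(cons(h(a), cons(m(a, cons(cons(a, e), cons(a, c)), a), e)), cons(c, m(a, cons(cons(cons(a, c), e), m(a, cons(c, cons(a, c)), cons(a, c))), a)))   [R3 at 1.1.1]
2. cons(cons(h(a), cons(m(a, cons(cons(a, e), cons(a, c)), a), e)), cons(c, m(a, cons(cons(cons(a, c), e), m(a, cons(c, cons(a, c)), cons(a, c))), a)))  →  cons(cons(a, cons(m(a, cons(cons(a, e), cons(a, c)), a), e)), cons(c, m(a, cons(cons(cons(a, c), e), m(a, cons(c, cons(a, c)), cons(a, c))), a)))   [R3 at 1.1]
3. cons(cons(a, cons(m(a, cons(cons(a, e), cons(a, c)), a), e)), cons(c, m(a, cons(cons(cons(a, c), e), m(a, cons(c, cons(a, c)), cons(a, c))), a)))  →  cons(cons(a, cons(a, e)), cons(c, m(a, cons(cons(cons(a, c), e), m(a, cons(c, cons(a, c)), cons(a, c))), a)))   [R5 at 1.2.1]
4. cons(cons(a, cons(a, e)), cons(c, m(a, cons(cons(cons(a, c), e), m(a, cons(c, cons(a, c)), cons(a, c))), a)))  →  cons(cons(a, cons(a, e)), cons(c, m(a, cons(cons(cons(a, c), e), cons(a, c)), a)))   [R5 at 2.2.2.2]
5. cons(cons(a, cons(a, e)), cons(c, m(a, cons(cons(cons(a, c), e), cons(a, c)), a)))  →  cons(cons(a, cons(a, e)), cons(c, a))   [R5 at 2.2]

cons(cons(a, cons(a, e)), cons(c, a))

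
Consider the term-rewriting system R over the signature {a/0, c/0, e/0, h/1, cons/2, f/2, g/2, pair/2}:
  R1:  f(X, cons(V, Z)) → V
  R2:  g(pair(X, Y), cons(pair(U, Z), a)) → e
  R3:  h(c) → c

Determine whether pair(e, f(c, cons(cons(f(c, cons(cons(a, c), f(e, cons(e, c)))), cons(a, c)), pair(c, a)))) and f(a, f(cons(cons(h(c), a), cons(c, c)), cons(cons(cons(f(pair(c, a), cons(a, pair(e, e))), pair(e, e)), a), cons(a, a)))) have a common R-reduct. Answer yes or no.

Reduce t₁ = pair(e, f(c, cons(cons(f(c, cons(cons(a, c), f(e, cons(e, c)))), cons(a, c)), pair(c, a)))):
1. pair(e, f(c, cons(cons(f(c, cons(cons(a, c), f(e, cons(e, c)))), cons(a, c)), pair(c, a))))  →  pair(e, cons(f(c, cons(cons(a, c), f(e, cons(e, c)))), cons(a, c)))   [R1 at 2]
2. pair(e, cons(f(c, cons(cons(a, c), f(e, cons(e, c)))), cons(a, c)))  →  pair(e, cons(cons(a, c), cons(a, c)))   [R1 at 2.1]

Reduce t₂ = f(a, f(cons(cons(h(c), a), cons(c, c)), cons(cons(cons(f(pair(c, a), cons(a, pair(e, e))), pair(e, e)), a), cons(a, a)))):
1. f(a, f(cons(cons(h(c), a), cons(c, c)), cons(cons(cons(f(pair(c, a), cons(a, pair(e, e))), pair(e, e)), a), cons(a, a))))  →  f(a, cons(cons(f(pair(c, a), cons(a, pair(e, e))), pair(e, e)), a))   [R1 at 2]
2. f(a, cons(cons(f(pair(c, a), cons(a, pair(e, e))), pair(e, e)), a))  →  cons(f(pair(c, a), cons(a, pair(e, e))), pair(e, e))   [R1 at ε]
3. cons(f(pair(c, a), cons(a, pair(e, e))), pair(e, e))  →  cons(a, pair(e, e))   [R1 at 1]

no — NF(t₁) = pair(e, cons(cons(a, c), cons(a, c))), NF(t₂) = cons(a, pair(e, e))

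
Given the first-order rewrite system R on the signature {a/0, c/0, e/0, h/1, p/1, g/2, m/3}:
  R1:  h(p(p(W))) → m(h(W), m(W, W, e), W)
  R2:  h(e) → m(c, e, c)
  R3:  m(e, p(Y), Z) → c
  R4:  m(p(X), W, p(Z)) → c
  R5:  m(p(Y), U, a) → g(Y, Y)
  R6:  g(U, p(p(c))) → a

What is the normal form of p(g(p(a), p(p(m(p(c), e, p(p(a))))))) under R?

p(a)

1. p(g(p(a), p(p(m(p(c), e, p(p(a)))))))  →  p(g(p(a), p(p(c))))   [R4 at 1.2.1.1]
2. p(g(p(a), p(p(c))))  →  p(a)   [R6 at 1]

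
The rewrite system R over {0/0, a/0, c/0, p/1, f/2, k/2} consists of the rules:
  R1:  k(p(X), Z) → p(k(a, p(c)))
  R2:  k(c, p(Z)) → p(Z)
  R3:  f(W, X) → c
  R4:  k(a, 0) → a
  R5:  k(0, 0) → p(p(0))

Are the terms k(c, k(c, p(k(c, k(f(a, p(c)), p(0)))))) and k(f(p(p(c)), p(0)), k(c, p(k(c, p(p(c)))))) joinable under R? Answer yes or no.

Reduce t₁ = k(c, k(c, p(k(c, k(f(a, p(c)), p(0)))))):
1. k(c, k(c, p(k(c, k(f(a, p(c)), p(0))))))  →  k(c, p(k(c, k(f(a, p(c)), p(0)))))   [R2 at 2]
2. k(c, p(k(c, k(f(a, p(c)), p(0)))))  →  p(k(c, k(f(a, p(c)), p(0))))   [R2 at ε]
3. p(k(c, k(f(a, p(c)), p(0))))  →  p(k(c, k(c, p(0))))   [R3 at 1.2.1]
4. p(k(c, k(c, p(0))))  →  p(k(c, p(0)))   [R2 at 1.2]
5. p(k(c, p(0)))  →  p(p(0))   [R2 at 1]

Reduce t₂ = k(f(p(p(c)), p(0)), k(c, p(k(c, p(p(c)))))):
1. k(f(p(p(c)), p(0)), k(c, p(k(c, p(p(c))))))  →  k(c, k(c, p(k(c, p(p(c))))))   [R3 at 1]
2. k(c, k(c, p(k(c, p(p(c))))))  →  k(c, p(k(c, p(p(c)))))   [R2 at 2]
3. k(c, p(k(c, p(p(c)))))  →  p(k(c, p(p(c))))   [R2 at ε]
4. p(k(c, p(p(c))))  →  p(p(p(c)))   [R2 at 1]

no — NF(t₁) = p(p(0)), NF(t₂) = p(p(p(c)))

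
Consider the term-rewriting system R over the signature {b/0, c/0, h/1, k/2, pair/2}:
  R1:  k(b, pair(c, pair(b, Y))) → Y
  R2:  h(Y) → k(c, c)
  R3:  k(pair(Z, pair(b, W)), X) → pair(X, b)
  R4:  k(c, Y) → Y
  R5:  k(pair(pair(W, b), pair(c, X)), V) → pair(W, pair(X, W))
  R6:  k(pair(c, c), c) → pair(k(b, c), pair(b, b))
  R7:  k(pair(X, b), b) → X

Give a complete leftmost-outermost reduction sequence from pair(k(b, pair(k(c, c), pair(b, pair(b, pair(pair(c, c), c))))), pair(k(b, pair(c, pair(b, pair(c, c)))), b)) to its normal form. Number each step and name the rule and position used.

1. pair(k(b, pair(k(c, c), pair(b, pair(b, pair(pair(c, c), c))))), pair(k(b, pair(c, pair(b, pair(c, c)))), b))  →  pair(k(b, pair(c, pair(b, pair(b, pair(pair(c, c), c))))), pair(k(b, pair(c, pair(b, pair(c, c)))), b))   [R4 at 1.2.1]
2. pair(k(b, pair(c, pair(b, pair(b, pair(pair(c, c), c))))), pair(k(b, pair(c, pair(b, pair(c, c)))), b))  →  pair(pair(b, pair(pair(c, c), c)), pair(k(b, pair(c, pair(b, pair(c, c)))), b))   [R1 at 1]
3. pair(pair(b, pair(pair(c, c), c)), pair(k(b, pair(c, pair(b, pair(c, c)))), b))  →  pair(pair(b, pair(pair(c, c), c)), pair(pair(c, c), b))   [R1 at 2.1]

pair(pair(b, pair(pair(c, c), c)), pair(pair(c, c), b))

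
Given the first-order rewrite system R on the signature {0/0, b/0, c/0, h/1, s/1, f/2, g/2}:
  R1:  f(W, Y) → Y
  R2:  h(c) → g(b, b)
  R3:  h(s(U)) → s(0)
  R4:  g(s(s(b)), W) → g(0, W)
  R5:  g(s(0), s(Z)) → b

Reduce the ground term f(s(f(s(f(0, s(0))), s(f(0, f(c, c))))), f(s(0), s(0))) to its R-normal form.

s(0)

1. f(s(f(s(f(0, s(0))), s(f(0, f(c, c))))), f(s(0), s(0)))  →  f(s(0), s(0))   [R1 at ε]
2. f(s(0), s(0))  →  s(0)   [R1 at ε]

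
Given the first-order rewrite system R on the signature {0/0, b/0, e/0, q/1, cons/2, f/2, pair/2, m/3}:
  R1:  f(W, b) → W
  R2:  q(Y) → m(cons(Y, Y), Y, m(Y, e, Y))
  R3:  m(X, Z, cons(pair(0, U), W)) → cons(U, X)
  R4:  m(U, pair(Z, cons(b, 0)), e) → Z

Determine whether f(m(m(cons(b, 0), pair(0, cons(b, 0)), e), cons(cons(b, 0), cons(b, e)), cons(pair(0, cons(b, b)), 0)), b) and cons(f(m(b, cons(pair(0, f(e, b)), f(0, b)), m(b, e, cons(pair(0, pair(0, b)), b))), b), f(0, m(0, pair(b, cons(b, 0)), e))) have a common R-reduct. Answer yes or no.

Reduce t₁ = f(m(m(cons(b, 0), pair(0, cons(b, 0)), e), cons(cons(b, 0), cons(b, e)), cons(pair(0, cons(b, b)), 0)), b):
1. f(m(m(cons(b, 0), pair(0, cons(b, 0)), e), cons(cons(b, 0), cons(b, e)), cons(pair(0, cons(b, b)), 0)), b)  →  m(m(cons(b, 0), pair(0, cons(b, 0)), e), cons(cons(b, 0), cons(b, e)), cons(pair(0, cons(b, b)), 0))   [R1 at ε]
2. m(m(cons(b, 0), pair(0, cons(b, 0)), e), cons(cons(b, 0), cons(b, e)), cons(pair(0, cons(b, b)), 0))  →  cons(cons(b, b), m(cons(b, 0), pair(0, cons(b, 0)), e))   [R3 at ε]
3. cons(cons(b, b), m(cons(b, 0), pair(0, cons(b, 0)), e))  →  cons(cons(b, b), 0)   [R4 at 2]

Reduce t₂ = cons(f(m(b, cons(pair(0, f(e, b)), f(0, b)), m(b, e, cons(pair(0, pair(0, b)), b))), b), f(0, m(0, pair(b, cons(b, 0)), e))):
1. cons(f(m(b, cons(pair(0, f(e, b)), f(0, b)), m(b, e, cons(pair(0, pair(0, b)), b))), b), f(0, m(0, pair(b, cons(b, 0)), e)))  →  cons(m(b, cons(pair(0, f(e, b)), f(0, b)), m(b, e, cons(pair(0, pair(0, b)), b))), f(0, m(0, pair(b, cons(b, 0)), e)))   [R1 at 1]
2. cons(m(b, cons(pair(0, f(e, b)), f(0, b)), m(b, e, cons(pair(0, pair(0, b)), b))), f(0, m(0, pair(b, cons(b, 0)), e)))  →  cons(m(b, cons(pair(0, e), f(0, b)), m(b, e, cons(pair(0, pair(0, b)), b))), f(0, m(0, pair(b, cons(b, 0)), e)))   [R1 at 1.2.1.2]
3. cons(m(b, cons(pair(0, e), f(0, b)), m(b, e, cons(pair(0, pair(0, b)), b))), f(0, m(0, pair(b, cons(b, 0)), e)))  →  cons(m(b, cons(pair(0, e), 0), m(b, e, cons(pair(0, pair(0, b)), b))), f(0, m(0, pair(b, cons(b, 0)), e)))   [R1 at 1.2.2]
4. cons(m(b, cons(pair(0, e), 0), m(b, e, cons(pair(0, pair(0, b)), b))), f(0, m(0, pair(b, cons(b, 0)), e)))  →  cons(m(b, cons(pair(0, e), 0), cons(pair(0, b), b)), f(0, m(0, pair(b, cons(b, 0)), e)))   [R3 at 1.3]
5. cons(m(b, cons(pair(0, e), 0), cons(pair(0, b), b)), f(0, m(0, pair(b, cons(b, 0)), e)))  →  cons(cons(b, b), f(0, m(0, pair(b, cons(b, 0)), e)))   [R3 at 1]
6. cons(cons(b, b), f(0, m(0, pair(b, cons(b, 0)), e)))  →  cons(cons(b, b), f(0, b))   [R4 at 2.2]
7. cons(cons(b, b), f(0, b))  →  cons(cons(b, b), 0)   [R1 at 2]

yes — NF(t₁) = cons(cons(b, b), 0), NF(t₂) = cons(cons(b, b), 0)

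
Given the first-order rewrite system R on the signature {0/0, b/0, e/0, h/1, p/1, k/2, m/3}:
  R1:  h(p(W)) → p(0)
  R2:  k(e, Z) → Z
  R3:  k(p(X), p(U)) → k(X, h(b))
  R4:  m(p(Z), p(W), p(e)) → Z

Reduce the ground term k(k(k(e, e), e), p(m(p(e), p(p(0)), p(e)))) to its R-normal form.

p(e)

1. k(k(k(e, e), e), p(m(p(e), p(p(0)), p(e))))  →  k(k(e, e), p(m(p(e), p(p(0)), p(e))))   [R2 at 1.1]
2. k(k(e, e), p(m(p(e), p(p(0)), p(e))))  →  k(e, p(m(p(e), p(p(0)), p(e))))   [R2 at 1]
3. k(e, p(m(p(e), p(p(0)), p(e))))  →  p(m(p(e), p(p(0)), p(e)))   [R2 at ε]
4. p(m(p(e), p(p(0)), p(e)))  →  p(e)   [R4 at 1]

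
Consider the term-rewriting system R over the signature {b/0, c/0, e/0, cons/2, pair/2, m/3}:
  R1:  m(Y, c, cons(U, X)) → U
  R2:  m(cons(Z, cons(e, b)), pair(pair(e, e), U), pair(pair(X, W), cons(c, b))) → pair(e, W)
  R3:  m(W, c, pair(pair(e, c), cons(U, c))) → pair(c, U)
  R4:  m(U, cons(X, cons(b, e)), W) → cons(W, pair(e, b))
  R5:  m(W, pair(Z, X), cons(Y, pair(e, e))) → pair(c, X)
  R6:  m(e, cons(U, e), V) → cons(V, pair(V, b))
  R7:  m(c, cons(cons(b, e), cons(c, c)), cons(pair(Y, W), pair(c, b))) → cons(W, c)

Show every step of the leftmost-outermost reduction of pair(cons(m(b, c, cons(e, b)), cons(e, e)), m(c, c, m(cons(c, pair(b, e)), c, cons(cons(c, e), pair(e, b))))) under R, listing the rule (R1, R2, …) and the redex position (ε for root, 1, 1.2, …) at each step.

1. pair(cons(m(b, c, cons(e, b)), cons(e, e)), m(c, c, m(cons(c, pair(b, e)), c, cons(cons(c, e), pair(e, b)))))  →  pair(cons(e, cons(e, e)), m(c, c, m(cons(c, pair(b, e)), c, cons(cons(c, e), pair(e, b)))))   [R1 at 1.1]
2. pair(cons(e, cons(e, e)), m(c, c, m(cons(c, pair(b, e)), c, cons(cons(c, e), pair(e, b)))))  →  pair(cons(e, cons(e, e)), m(c, c, cons(c, e)))   [R1 at 2.3]
3. pair(cons(e, cons(e, e)), m(c, c, cons(c, e)))  →  pair(cons(e, cons(e, e)), c)   [R1 at 2]

pair(cons(e, cons(e, e)), c)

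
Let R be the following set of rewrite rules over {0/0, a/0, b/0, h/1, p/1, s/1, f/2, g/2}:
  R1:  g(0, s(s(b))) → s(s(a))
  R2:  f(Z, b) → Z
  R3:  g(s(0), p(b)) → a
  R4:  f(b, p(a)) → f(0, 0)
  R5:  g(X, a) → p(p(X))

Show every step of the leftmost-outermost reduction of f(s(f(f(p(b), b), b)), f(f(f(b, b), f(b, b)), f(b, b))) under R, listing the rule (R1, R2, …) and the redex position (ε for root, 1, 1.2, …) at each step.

s(p(b))

1. f(s(f(f(p(b), b), b)), f(f(f(b, b), f(b, b)), f(b, b)))  →  f(s(f(p(b), b)), f(f(f(b, b), f(b, b)), f(b, b)))   [R2 at 1.1]
2. f(s(f(p(b), b)), f(f(f(b, b), f(b, b)), f(b, b)))  →  f(s(p(b)), f(f(f(b, b), f(b, b)), f(b, b)))   [R2 at 1.1]
3. f(s(p(b)), f(f(f(b, b), f(b, b)), f(b, b)))  →  f(s(p(b)), f(f(b, f(b, b)), f(b, b)))   [R2 at 2.1.1]
4. f(s(p(b)), f(f(b, f(b, b)), f(b, b)))  →  f(s(p(b)), f(f(b, b), f(b, b)))   [R2 at 2.1.2]
5. f(s(p(b)), f(f(b, b), f(b, b)))  →  f(s(p(b)), f(b, f(b, b)))   [R2 at 2.1]
6. f(s(p(b)), f(b, f(b, b)))  →  f(s(p(b)), f(b, b))   [R2 at 2.2]
7. f(s(p(b)), f(b, b))  →  f(s(p(b)), b)   [R2 at 2]
8. f(s(p(b)), b)  →  s(p(b))   [R2 at ε]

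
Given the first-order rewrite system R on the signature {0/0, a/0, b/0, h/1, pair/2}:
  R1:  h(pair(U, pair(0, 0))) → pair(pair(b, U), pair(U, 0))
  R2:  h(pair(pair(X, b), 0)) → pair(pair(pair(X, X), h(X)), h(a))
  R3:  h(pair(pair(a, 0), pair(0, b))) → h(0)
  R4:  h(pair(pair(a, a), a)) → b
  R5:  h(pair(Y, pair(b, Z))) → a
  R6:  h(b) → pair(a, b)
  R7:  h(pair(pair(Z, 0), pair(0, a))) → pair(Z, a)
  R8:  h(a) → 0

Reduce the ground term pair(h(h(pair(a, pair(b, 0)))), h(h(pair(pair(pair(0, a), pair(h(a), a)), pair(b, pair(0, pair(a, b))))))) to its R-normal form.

pair(0, 0)

1. pair(h(h(pair(a, pair(b, 0)))), h(h(pair(pair(pair(0, a), pair(h(a), a)), pair(b, pair(0, pair(a, b)))))))  →  pair(h(a), h(h(pair(pair(pair(0, a), pair(h(a), a)), pair(b, pair(0, pair(a, b)))))))   [R5 at 1.1]
2. pair(h(a), h(h(pair(pair(pair(0, a), pair(h(a), a)), pair(b, pair(0, pair(a, b)))))))  →  pair(0, h(h(pair(pair(pair(0, a), pair(h(a), a)), pair(b, pair(0, pair(a, b)))))))   [R8 at 1]
3. pair(0, h(h(pair(pair(pair(0, a), pair(h(a), a)), pair(b, pair(0, pair(a, b)))))))  →  pair(0, h(a))   [R5 at 2.1]
4. pair(0, h(a))  →  pair(0, 0)   [R8 at 2]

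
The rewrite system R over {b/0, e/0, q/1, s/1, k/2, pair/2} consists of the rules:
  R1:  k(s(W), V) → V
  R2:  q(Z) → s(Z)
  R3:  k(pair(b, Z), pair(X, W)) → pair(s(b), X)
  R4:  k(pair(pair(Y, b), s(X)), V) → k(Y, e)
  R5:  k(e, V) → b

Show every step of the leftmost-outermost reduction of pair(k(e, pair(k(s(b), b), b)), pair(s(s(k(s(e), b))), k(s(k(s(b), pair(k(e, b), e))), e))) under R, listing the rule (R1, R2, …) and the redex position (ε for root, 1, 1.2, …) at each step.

pair(b, pair(s(s(b)), e))

1. pair(k(e, pair(k(s(b), b), b)), pair(s(s(k(s(e), b))), k(s(k(s(b), pair(k(e, b), e))), e)))  →  pair(b, pair(s(s(k(s(e), b))), k(s(k(s(b), pair(k(e, b), e))), e)))   [R5 at 1]
2. pair(b, pair(s(s(k(s(e), b))), k(s(k(s(b), pair(k(e, b), e))), e)))  →  pair(b, pair(s(s(b)), k(s(k(s(b), pair(k(e, b), e))), e)))   [R1 at 2.1.1.1]
3. pair(b, pair(s(s(b)), k(s(k(s(b), pair(k(e, b), e))), e)))  →  pair(b, pair(s(s(b)), e))   [R1 at 2.2]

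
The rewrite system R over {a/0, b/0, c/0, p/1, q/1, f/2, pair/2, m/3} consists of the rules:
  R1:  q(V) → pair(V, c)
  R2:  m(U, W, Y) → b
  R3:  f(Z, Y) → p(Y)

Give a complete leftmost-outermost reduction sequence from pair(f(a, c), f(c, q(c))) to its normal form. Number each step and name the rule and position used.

1. pair(f(a, c), f(c, q(c)))  →  pair(p(c), f(c, q(c)))   [R3 at 1]
2. pair(p(c), f(c, q(c)))  →  pair(p(c), p(q(c)))   [R3 at 2]
3. pair(p(c), p(q(c)))  →  pair(p(c), p(pair(c, c)))   [R1 at 2.1]

pair(p(c), p(pair(c, c)))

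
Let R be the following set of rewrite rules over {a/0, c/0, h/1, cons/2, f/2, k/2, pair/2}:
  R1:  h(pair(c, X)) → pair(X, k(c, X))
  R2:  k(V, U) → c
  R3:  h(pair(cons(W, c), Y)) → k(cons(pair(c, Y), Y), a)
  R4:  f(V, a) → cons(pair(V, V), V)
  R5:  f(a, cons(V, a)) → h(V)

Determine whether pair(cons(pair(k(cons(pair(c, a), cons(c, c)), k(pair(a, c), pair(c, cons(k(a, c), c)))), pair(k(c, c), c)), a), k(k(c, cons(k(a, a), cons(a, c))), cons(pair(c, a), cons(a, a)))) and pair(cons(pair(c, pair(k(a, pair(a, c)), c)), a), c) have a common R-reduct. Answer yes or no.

yes — NF(t₁) = pair(cons(pair(c, pair(c, c)), a), c), NF(t₂) = pair(cons(pair(c, pair(c, c)), a), c)

Reduce t₁ = pair(cons(pair(k(cons(pair(c, a), cons(c, c)), k(pair(a, c), pair(c, cons(k(a, c), c)))), pair(k(c, c), c)), a), k(k(c, cons(k(a, a), cons(a, c))), cons(pair(c, a), cons(a, a)))):
1. pair(cons(pair(k(cons(pair(c, a), cons(c, c)), k(pair(a, c), pair(c, cons(k(a, c), c)))), pair(k(c, c), c)), a), k(k(c, cons(k(a, a), cons(a, c))), cons(pair(c, a), cons(a, a))))  →  pair(cons(pair(c, pair(k(c, c), c)), a), k(k(c, cons(k(a, a), cons(a, c))), cons(pair(c, a), cons(a, a))))   [R2 at 1.1.1]
2. pair(cons(pair(c, pair(k(c, c), c)), a), k(k(c, cons(k(a, a), cons(a, c))), cons(pair(c, a), cons(a, a))))  →  pair(cons(pair(c, pair(c, c)), a), k(k(c, cons(k(a, a), cons(a, c))), cons(pair(c, a), cons(a, a))))   [R2 at 1.1.2.1]
3. pair(cons(pair(c, pair(c, c)), a), k(k(c, cons(k(a, a), cons(a, c))), cons(pair(c, a), cons(a, a))))  →  pair(cons(pair(c, pair(c, c)), a), c)   [R2 at 2]

Reduce t₂ = pair(cons(pair(c, pair(k(a, pair(a, c)), c)), a), c):
1. pair(cons(pair(c, pair(k(a, pair(a, c)), c)), a), c)  →  pair(cons(pair(c, pair(c, c)), a), c)   [R2 at 1.1.2.1]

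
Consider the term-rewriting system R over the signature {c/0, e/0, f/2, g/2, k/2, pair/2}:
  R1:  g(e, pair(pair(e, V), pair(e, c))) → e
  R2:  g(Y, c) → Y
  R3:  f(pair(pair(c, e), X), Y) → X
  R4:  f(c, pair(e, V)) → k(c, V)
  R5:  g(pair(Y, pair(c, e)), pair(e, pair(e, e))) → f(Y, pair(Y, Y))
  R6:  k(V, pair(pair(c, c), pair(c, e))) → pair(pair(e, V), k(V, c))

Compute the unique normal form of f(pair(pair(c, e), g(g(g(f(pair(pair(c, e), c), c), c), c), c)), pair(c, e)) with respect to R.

1. f(pair(pair(c, e), g(g(g(f(pair(pair(c, e), c), c), c), c), c)), pair(c, e))  →  g(g(g(f(pair(pair(c, e), c), c), c), c), c)   [R3 at ε]
2. g(g(g(f(pair(pair(c, e), c), c), c), c), c)  →  g(g(f(pair(pair(c, e), c), c), c), c)   [R2 at ε]
3. g(g(f(pair(pair(c, e), c), c), c), c)  →  g(f(pair(pair(c, e), c), c), c)   [R2 at ε]
4. g(f(pair(pair(c, e), c), c), c)  →  f(pair(pair(c, e), c), c)   [R2 at ε]
5. f(pair(pair(c, e), c), c)  →  c   [R3 at ε]

c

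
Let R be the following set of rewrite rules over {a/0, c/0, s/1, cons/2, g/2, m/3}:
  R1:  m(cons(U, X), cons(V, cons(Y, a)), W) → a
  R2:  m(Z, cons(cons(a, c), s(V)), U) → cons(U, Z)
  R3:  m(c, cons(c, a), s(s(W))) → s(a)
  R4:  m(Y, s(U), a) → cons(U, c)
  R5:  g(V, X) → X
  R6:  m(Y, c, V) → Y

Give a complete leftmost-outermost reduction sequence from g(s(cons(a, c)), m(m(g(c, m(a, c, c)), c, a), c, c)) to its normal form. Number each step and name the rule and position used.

1. g(s(cons(a, c)), m(m(g(c, m(a, c, c)), c, a), c, c))  →  m(m(g(c, m(a, c, c)), c, a), c, c)   [R5 at ε]
2. m(m(g(c, m(a, c, c)), c, a), c, c)  →  m(g(c, m(a, c, c)), c, a)   [R6 at ε]
3. m(g(c, m(a, c, c)), c, a)  →  g(c, m(a, c, c))   [R6 at ε]
4. g(c, m(a, c, c))  →  m(a, c, c)   [R5 at ε]
5. m(a, c, c)  →  a   [R6 at ε]

a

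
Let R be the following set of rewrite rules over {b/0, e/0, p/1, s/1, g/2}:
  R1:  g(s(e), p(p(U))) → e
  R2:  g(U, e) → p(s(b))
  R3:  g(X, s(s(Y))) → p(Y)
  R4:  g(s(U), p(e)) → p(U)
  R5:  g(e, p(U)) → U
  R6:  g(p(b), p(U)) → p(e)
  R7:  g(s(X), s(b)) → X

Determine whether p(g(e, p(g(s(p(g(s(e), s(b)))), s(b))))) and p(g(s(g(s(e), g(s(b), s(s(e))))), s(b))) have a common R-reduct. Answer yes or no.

Reduce t₁ = p(g(e, p(g(s(p(g(s(e), s(b)))), s(b))))):
1. p(g(e, p(g(s(p(g(s(e), s(b)))), s(b)))))  →  p(g(s(p(g(s(e), s(b)))), s(b)))   [R5 at 1]
2. p(g(s(p(g(s(e), s(b)))), s(b)))  →  p(p(g(s(e), s(b))))   [R7 at 1]
3. p(p(g(s(e), s(b))))  →  p(p(e))   [R7 at 1.1]

Reduce t₂ = p(g(s(g(s(e), g(s(b), s(s(e))))), s(b))):
1. p(g(s(g(s(e), g(s(b), s(s(e))))), s(b)))  →  p(g(s(e), g(s(b), s(s(e)))))   [R7 at 1]
2. p(g(s(e), g(s(b), s(s(e)))))  →  p(g(s(e), p(e)))   [R3 at 1.2]
3. p(g(s(e), p(e)))  →  p(p(e))   [R4 at 1]

yes — NF(t₁) = p(p(e)), NF(t₂) = p(p(e))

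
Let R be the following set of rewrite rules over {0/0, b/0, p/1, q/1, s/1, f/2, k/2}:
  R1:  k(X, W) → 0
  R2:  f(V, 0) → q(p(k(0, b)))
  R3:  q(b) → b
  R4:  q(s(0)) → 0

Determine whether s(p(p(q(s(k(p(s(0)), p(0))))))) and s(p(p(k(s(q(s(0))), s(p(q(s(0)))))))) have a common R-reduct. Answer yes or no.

yes — NF(t₁) = s(p(p(0))), NF(t₂) = s(p(p(0)))

Reduce t₁ = s(p(p(q(s(k(p(s(0)), p(0))))))):
1. s(p(p(q(s(k(p(s(0)), p(0)))))))  →  s(p(p(q(s(0)))))   [R1 at 1.1.1.1.1]
2. s(p(p(q(s(0)))))  →  s(p(p(0)))   [R4 at 1.1.1]

Reduce t₂ = s(p(p(k(s(q(s(0))), s(p(q(s(0)))))))):
1. s(p(p(k(s(q(s(0))), s(p(q(s(0))))))))  →  s(p(p(0)))   [R1 at 1.1.1]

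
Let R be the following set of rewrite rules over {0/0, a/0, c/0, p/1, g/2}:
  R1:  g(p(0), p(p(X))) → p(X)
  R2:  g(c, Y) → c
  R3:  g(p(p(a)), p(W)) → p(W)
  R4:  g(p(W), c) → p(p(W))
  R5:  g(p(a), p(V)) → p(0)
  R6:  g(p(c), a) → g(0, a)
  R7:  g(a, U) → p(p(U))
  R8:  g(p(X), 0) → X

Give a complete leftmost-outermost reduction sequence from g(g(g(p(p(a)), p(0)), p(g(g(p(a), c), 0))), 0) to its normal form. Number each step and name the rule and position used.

a

1. g(g(g(p(p(a)), p(0)), p(g(g(p(a), c), 0))), 0)  →  g(g(p(0), p(g(g(p(a), c), 0))), 0)   [R3 at 1.1]
2. g(g(p(0), p(g(g(p(a), c), 0))), 0)  →  g(g(p(0), p(g(p(p(a)), 0))), 0)   [R4 at 1.2.1.1]
3. g(g(p(0), p(g(p(p(a)), 0))), 0)  →  g(g(p(0), p(p(a))), 0)   [R8 at 1.2.1]
4. g(g(p(0), p(p(a))), 0)  →  g(p(a), 0)   [R1 at 1]
5. g(p(a), 0)  →  a   [R8 at ε]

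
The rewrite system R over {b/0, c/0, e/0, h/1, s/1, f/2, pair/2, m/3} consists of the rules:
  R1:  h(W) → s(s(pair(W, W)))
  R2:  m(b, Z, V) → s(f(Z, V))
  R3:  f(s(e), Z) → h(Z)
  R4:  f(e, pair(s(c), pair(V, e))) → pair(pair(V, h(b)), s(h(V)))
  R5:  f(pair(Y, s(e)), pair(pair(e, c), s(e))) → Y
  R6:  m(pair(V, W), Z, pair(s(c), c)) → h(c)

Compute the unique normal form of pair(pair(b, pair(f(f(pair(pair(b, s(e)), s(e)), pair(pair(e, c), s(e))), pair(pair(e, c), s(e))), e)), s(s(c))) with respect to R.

pair(pair(b, pair(b, e)), s(s(c)))

1. pair(pair(b, pair(f(f(pair(pair(b, s(e)), s(e)), pair(pair(e, c), s(e))), pair(pair(e, c), s(e))), e)), s(s(c)))  →  pair(pair(b, pair(f(pair(b, s(e)), pair(pair(e, c), s(e))), e)), s(s(c)))   [R5 at 1.2.1.1]
2. pair(pair(b, pair(f(pair(b, s(e)), pair(pair(e, c), s(e))), e)), s(s(c)))  →  pair(pair(b, pair(b, e)), s(s(c)))   [R5 at 1.2.1]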